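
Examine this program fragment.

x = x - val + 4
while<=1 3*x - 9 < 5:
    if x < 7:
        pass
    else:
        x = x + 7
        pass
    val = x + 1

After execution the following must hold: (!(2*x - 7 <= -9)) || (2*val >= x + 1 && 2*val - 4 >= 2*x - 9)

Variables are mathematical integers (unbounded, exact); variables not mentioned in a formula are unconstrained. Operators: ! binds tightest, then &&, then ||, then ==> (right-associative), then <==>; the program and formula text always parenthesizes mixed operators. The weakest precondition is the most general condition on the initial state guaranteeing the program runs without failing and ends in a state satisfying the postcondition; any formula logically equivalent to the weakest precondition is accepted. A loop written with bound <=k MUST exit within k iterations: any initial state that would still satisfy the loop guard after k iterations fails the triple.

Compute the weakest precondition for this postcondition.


Working backward. After the program, the postcondition (!(2*x - 7 <= -9)) || (2*val >= x + 1 && 2*val - 4 >= 2*x - 9) must hold; in canonical form it is (!(2*x <= -2)) || (2*val >= x + 1 && 2*val >= 2*x - 5).
Before the loop (bound <=1), unroll the exhaustion recursion (WP_0 = exit-now case; WP_j = one more guarded iteration, up to j = 1):
  WP_0: (!(3*x < 14)) && ((!(2*x <= -2)) || (2*val >= x + 1 && 2*val >= 2*x - 5))
  WP_1: (3*x < 14 ==> ((x < 7 ==> ((!(3*x < 14)) && ((!(2*x <= -2)) || x >= -1))) && ((!(x < 7)) ==> ((!(3*x < -7)) && ((!(2*x <= -16)) || x >= -8))))) && ((!(3*x < 14)) ==> ((!(2*x <= -2)) || (2*val >= x + 1 && 2*val >= 2*x - 5)))
So before the loop: (3*x < 14 ==> ((x < 7 ==> ((!(3*x < 14)) && ((!(2*x <= -2)) || x >= -1))) && ((!(x < 7)) ==> ((!(3*x < -7)) && ((!(2*x <= -16)) || x >= -8))))) && ((!(3*x < 14)) ==> ((!(2*x <= -2)) || (2*val >= x + 1 && 2*val >= 2*x - 5)))
Before x := x - val + 4: (3*x < 3*val + 2 ==> ((x < val + 3 ==> ((!(3*x < 3*val + 2)) && ((!(2*x <= 2*val - 10)) || x >= val - 5))) && ((!(x < val + 3)) ==> ((!(3*x < 3*val - 19)) && ((!(2*x <= 2*val - 24)) || x >= val - 12))))) && ((!(3*x < 3*val + 2)) ==> ((!(2*x <= 2*val - 10)) || (3*val >= x + 5 && 4*val >= 2*x + 3)))
Answer: WP = (3*x < 3*val + 2 ==> ((x < val + 3 ==> ((!(3*x < 3*val + 2)) && ((!(2*x <= 2*val - 10)) || x >= val - 5))) && ((!(x < val + 3)) ==> ((!(3*x < 3*val - 19)) && ((!(2*x <= 2*val - 24)) || x >= val - 12))))) && ((!(3*x < 3*val + 2)) ==> ((!(2*x <= 2*val - 10)) || (3*val >= x + 5 && 4*val >= 2*x + 3)))


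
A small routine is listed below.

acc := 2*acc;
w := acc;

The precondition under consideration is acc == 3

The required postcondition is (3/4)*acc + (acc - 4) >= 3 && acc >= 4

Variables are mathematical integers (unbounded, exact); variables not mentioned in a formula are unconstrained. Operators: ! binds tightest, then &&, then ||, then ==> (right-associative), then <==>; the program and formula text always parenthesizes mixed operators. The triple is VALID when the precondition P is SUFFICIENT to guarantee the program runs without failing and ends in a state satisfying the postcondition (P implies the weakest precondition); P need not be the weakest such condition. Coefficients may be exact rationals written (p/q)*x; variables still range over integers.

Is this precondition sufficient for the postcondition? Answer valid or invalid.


Working backward. After the program, the postcondition (3/4)*acc + (acc - 4) >= 3 && acc >= 4 must hold; in canonical form it is (7/4)*acc >= 7 && acc >= 4.
Before w := acc: (7/4)*acc >= 7 && acc >= 4
Before acc := 2*acc: (7/2)*acc >= 7 && 2*acc >= 4
The weakest precondition is (7/2)*acc >= 7 && 2*acc >= 4.
Check whether acc == 3 implies it.
Every state satisfying the precondition satisfies the weakest precondition: the implication holds.
Answer: valid


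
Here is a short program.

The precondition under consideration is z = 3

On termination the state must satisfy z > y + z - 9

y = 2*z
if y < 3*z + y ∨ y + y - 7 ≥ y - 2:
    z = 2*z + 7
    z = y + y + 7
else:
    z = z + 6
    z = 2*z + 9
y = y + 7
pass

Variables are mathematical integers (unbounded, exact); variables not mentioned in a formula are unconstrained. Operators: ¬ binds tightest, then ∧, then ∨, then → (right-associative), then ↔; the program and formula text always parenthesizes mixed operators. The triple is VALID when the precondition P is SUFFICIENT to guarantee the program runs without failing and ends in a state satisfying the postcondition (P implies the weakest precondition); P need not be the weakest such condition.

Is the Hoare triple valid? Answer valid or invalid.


Working backward. After the program, the postcondition z > y + z - 9 must hold; in canonical form it is y < 9.
Before skip: y < 9
Before y := y + 7: y < 2
Then branch requires y < 2; else branch requires y < 2.
Before the if: ((3*z > 0 ∨ y ≥ 5) → y < 2) ∧ ((¬(3*z > 0 ∨ y ≥ 5)) → y < 2)
Before y := 2*z: ((3*z > 0 ∨ 2*z ≥ 5) → 2*z < 2) ∧ ((¬(3*z > 0 ∨ 2*z ≥ 5)) → 2*z < 2)
The weakest precondition is ((3*z > 0 ∨ 2*z ≥ 5) → 2*z < 2) ∧ ((¬(3*z > 0 ∨ 2*z ≥ 5)) → 2*z < 2).
Check whether z = 3 implies it.
Countermodel: at the initial state z = 3, the precondition holds but the weakest precondition fails.
Answer: invalid


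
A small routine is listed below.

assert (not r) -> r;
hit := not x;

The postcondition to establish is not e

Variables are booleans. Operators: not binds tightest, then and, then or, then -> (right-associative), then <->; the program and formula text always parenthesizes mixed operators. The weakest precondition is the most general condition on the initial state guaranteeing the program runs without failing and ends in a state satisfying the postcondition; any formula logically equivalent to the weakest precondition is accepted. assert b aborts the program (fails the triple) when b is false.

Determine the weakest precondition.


Working backward. After the program, not e must hold.
Before hit := not x: not e
Before assert (not r) -> r: ((not r) -> r) and (not e)
Answer: WP = ((not r) -> r) and (not e)


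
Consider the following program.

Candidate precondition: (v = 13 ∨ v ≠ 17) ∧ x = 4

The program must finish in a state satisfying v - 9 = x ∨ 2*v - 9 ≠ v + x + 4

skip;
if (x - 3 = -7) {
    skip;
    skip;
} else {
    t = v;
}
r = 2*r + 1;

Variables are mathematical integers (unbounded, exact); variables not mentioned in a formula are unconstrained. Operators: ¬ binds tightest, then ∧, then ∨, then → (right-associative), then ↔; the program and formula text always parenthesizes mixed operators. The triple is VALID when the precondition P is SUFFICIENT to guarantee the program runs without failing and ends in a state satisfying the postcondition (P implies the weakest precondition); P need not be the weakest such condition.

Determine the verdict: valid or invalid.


Working backward. After the program, the postcondition v - 9 = x ∨ 2*v - 9 ≠ v + x + 4 must hold; in canonical form it is v = x + 9 ∨ v ≠ x + 13.
Before r := 2*r + 1: v = x + 9 ∨ v ≠ x + 13
Then branch requires v = x + 9 ∨ v ≠ x + 13; else branch requires v = x + 9 ∨ v ≠ x + 13.
Before the if: (x = -4 → (v = x + 9 ∨ v ≠ x + 13)) ∧ ((¬(x = -4)) → (v = x + 9 ∨ v ≠ x + 13))
Before skip: (x = -4 → (v = x + 9 ∨ v ≠ x + 13)) ∧ ((¬(x = -4)) → (v = x + 9 ∨ v ≠ x + 13))
The weakest precondition is (x = -4 → (v = x + 9 ∨ v ≠ x + 13)) ∧ ((¬(x = -4)) → (v = x + 9 ∨ v ≠ x + 13)).
Check whether (v = 13 ∨ v ≠ 17) ∧ x = 4 implies it.
Every state satisfying the precondition satisfies the weakest precondition: the implication holds.
Answer: valid


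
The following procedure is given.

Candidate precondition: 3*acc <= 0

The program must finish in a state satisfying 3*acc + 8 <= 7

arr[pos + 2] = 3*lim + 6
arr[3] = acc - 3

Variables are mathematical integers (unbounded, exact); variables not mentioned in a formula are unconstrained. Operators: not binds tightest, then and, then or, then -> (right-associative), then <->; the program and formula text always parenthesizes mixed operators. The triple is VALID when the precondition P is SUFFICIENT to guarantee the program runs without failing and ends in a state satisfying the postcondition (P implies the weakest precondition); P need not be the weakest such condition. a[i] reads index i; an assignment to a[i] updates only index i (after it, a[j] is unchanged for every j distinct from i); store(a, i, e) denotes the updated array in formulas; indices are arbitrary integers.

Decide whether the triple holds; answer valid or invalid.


Working backward. After the program, the postcondition 3*acc + 8 <= 7 must hold; in canonical form it is 3*acc <= -1.
Before arr[3] := acc - 3: 3*acc <= -1
Before arr[pos + 2] := 3*lim + 6: 3*acc <= -1
The weakest precondition is 3*acc <= -1.
Check whether 3*acc <= 0 implies it.
Countermodel: at the initial state acc = 0, the precondition holds but the weakest precondition fails.
Answer: invalid


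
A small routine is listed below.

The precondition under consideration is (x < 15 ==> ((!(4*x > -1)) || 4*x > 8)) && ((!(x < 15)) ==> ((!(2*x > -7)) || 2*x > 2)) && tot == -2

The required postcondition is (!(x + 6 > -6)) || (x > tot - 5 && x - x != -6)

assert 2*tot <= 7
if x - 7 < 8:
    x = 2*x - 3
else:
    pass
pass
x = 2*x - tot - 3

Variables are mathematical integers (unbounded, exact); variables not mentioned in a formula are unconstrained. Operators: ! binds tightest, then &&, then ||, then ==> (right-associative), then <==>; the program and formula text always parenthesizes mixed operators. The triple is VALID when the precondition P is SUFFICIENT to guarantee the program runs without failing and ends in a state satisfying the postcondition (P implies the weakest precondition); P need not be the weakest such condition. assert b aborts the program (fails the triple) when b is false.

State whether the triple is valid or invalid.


Working backward. After the program, the postcondition (!(x + 6 > -6)) || (x > tot - 5 && x - x != -6) must hold; in canonical form it is (!(x > -12)) || x > tot - 5.
Before x := 2*x - tot - 3: (!(2*x > tot - 9)) || 2*x > 2*tot - 2
Before skip: (!(2*x > tot - 9)) || 2*x > 2*tot - 2
Then branch requires (!(4*x > tot - 3)) || 4*x > 2*tot + 4; else branch requires (!(2*x > tot - 9)) || 2*x > 2*tot - 2.
Before the if: (x < 15 ==> ((!(4*x > tot - 3)) || 4*x > 2*tot + 4)) && ((!(x < 15)) ==> ((!(2*x > tot - 9)) || 2*x > 2*tot - 2))
Before assert 2*tot <= 7: 2*tot <= 7 && (x < 15 ==> ((!(4*x > tot - 3)) || 4*x > 2*tot + 4)) && ((!(x < 15)) ==> ((!(2*x > tot - 9)) || 2*x > 2*tot - 2))
The weakest precondition is 2*tot <= 7 && (x < 15 ==> ((!(4*x > tot - 3)) || 4*x > 2*tot + 4)) && ((!(x < 15)) ==> ((!(2*x > tot - 9)) || 2*x > 2*tot - 2)).
Check whether (x < 15 ==> ((!(4*x > -1)) || 4*x > 8)) && ((!(x < 15)) ==> ((!(2*x > -7)) || 2*x > 2)) && tot == -2 implies it.
Countermodel: at the initial state tot = -2, x = -1, the precondition holds but the weakest precondition fails.
Answer: invalid


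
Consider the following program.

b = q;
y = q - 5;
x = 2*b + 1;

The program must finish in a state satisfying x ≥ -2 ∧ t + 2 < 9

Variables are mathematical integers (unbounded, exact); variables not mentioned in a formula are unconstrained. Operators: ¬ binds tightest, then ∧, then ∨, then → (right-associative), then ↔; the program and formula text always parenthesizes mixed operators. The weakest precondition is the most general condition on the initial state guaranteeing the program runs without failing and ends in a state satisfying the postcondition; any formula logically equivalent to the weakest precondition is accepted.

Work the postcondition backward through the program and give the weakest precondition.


Working backward. After the program, the postcondition x ≥ -2 ∧ t + 2 < 9 must hold; in canonical form it is x ≥ -2 ∧ t < 7.
Before x := 2*b + 1: 2*b ≥ -3 ∧ t < 7
Before y := q - 5: 2*b ≥ -3 ∧ t < 7
Before b := q: 2*q ≥ -3 ∧ t < 7
Answer: WP = 2*q ≥ -3 ∧ t < 7


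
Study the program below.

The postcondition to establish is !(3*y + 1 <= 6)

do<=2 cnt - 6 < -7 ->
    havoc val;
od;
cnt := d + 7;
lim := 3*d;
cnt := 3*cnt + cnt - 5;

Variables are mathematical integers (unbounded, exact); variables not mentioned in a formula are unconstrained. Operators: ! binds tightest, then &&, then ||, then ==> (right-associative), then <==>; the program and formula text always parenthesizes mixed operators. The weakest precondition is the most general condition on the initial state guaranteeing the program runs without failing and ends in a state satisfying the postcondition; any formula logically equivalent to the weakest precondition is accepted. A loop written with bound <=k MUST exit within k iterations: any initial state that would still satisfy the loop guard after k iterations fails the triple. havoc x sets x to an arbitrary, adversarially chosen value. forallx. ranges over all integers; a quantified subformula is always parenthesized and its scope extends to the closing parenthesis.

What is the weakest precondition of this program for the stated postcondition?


Working backward. After the program, the postcondition !(3*y + 1 <= 6) must hold; in canonical form it is !(3*y <= 5).
Before cnt := 3*cnt + cnt - 5: !(3*y <= 5)
Before lim := 3*d: !(3*y <= 5)
Before cnt := d + 7: !(3*y <= 5)
Before the loop (bound <=2), unroll the exhaustion recursion (WP_0 = exit-now case; WP_j = one more guarded iteration, up to j = 2):
  WP_0: (!(cnt < -1)) && (!(3*y <= 5))
  WP_1: (cnt < -1 ==> ((!(cnt < -1)) && (!(3*y <= 5)))) && ((!(cnt < -1)) ==> (!(3*y <= 5)))
  WP_2: (cnt < -1 ==> ((cnt < -1 ==> ((!(cnt < -1)) && (!(3*y <= 5)))) && ((!(cnt < -1)) ==> (!(3*y <= 5))))) && ((!(cnt < -1)) ==> (!(3*y <= 5)))
So before the loop: (cnt < -1 ==> ((cnt < -1 ==> ((!(cnt < -1)) && (!(3*y <= 5)))) && ((!(cnt < -1)) ==> (!(3*y <= 5))))) && ((!(cnt < -1)) ==> (!(3*y <= 5)))
Answer: WP = (cnt < -1 ==> ((cnt < -1 ==> ((!(cnt < -1)) && (!(3*y <= 5)))) && ((!(cnt < -1)) ==> (!(3*y <= 5))))) && ((!(cnt < -1)) ==> (!(3*y <= 5)))


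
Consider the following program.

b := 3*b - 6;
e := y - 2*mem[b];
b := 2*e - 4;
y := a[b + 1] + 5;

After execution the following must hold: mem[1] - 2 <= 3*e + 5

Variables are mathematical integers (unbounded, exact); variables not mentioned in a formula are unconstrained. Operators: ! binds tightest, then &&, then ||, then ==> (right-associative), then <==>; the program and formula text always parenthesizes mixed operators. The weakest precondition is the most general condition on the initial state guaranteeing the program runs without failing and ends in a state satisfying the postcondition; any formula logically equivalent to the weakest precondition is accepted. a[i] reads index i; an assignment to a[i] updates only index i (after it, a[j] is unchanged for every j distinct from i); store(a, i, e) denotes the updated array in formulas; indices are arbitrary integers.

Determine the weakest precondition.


Working backward. After the program, the postcondition mem[1] - 2 <= 3*e + 5 must hold; in canonical form it is mem[1] <= 3*e + 7.
Before y := a[b + 1] + 5: mem[1] <= 3*e + 7
Before b := 2*e - 4: mem[1] <= 3*e + 7
Before e := y - 2*mem[b]: mem[1] + 6*mem[b] <= 3*y + 7
Before b := 3*b - 6: mem[1] + 6*mem[3*b - 6] <= 3*y + 7
Answer: WP = mem[1] + 6*mem[3*b - 6] <= 3*y + 7


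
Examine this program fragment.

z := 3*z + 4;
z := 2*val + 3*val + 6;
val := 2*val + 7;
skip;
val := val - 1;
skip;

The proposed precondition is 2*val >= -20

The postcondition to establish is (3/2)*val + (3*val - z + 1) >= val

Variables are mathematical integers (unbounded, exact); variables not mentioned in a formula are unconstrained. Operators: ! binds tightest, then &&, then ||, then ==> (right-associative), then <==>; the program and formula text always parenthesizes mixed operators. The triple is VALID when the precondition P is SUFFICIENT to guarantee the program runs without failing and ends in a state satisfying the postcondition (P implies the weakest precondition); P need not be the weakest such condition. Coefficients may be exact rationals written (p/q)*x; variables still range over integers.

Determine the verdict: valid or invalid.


Working backward. After the program, the postcondition (3/2)*val + (3*val - z + 1) >= val must hold; in canonical form it is (7/2)*val >= z - 1.
Before skip: (7/2)*val >= z - 1
Before val := val - 1: (7/2)*val >= z + 5/2
Before skip: (7/2)*val >= z + 5/2
Before val := 2*val + 7: 7*val >= z - 22
Before z := 2*val + 3*val + 6: 2*val >= -16
Before z := 3*z + 4: 2*val >= -16
The weakest precondition is 2*val >= -16.
Check whether 2*val >= -20 implies it.
Countermodel: at the initial state val = -10, the precondition holds but the weakest precondition fails.
Answer: invalid


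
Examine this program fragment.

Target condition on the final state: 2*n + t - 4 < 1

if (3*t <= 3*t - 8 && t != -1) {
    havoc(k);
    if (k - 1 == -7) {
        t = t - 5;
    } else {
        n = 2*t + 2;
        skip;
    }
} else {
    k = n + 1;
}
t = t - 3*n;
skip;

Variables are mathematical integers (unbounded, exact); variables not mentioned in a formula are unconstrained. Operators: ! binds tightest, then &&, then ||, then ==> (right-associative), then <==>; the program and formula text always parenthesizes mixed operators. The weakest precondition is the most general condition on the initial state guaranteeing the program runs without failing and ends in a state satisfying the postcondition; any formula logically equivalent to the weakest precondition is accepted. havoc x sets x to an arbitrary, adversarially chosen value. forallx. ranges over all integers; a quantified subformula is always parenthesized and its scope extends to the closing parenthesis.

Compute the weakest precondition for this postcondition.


Working backward. After the program, the postcondition 2*n + t - 4 < 1 must hold; in canonical form it is 2*n + t < 5.
Before skip: 2*n + t < 5
Before t := t - 3*n: t < n + 5
Then branch requires forall k_1. ((k_1 == -6 ==> t < n + 10) && ((!(k_1 == -6)) ==> t > -7)); else branch requires t < n + 5.
Before the if: t < n + 5
Answer: WP = t < n + 5


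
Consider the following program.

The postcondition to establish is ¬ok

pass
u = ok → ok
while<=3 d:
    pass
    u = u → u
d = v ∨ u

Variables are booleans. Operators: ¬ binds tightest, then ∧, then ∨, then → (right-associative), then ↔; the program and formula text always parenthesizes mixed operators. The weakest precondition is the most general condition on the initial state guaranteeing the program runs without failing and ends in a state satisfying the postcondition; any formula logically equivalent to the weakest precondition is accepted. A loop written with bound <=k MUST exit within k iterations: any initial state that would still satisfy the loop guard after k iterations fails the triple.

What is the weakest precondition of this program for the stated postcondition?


Working backward. After the program, ¬ok must hold.
Before d := v ∨ u: ¬ok
Before the loop (bound <=3), unroll the exhaustion recursion (WP_0 = exit-now case; WP_j = one more guarded iteration, up to j = 3):
  WP_0: (¬d) ∧ (¬ok)
  WP_1: (d → ((¬d) ∧ (¬ok))) ∧ ((¬d) → (¬ok))
  WP_2: (d → ((d → ((¬d) ∧ (¬ok))) ∧ ((¬d) → (¬ok)))) ∧ ((¬d) → (¬ok))
  WP_3: (d → ((d → ((d → ((¬d) ∧ (¬ok))) ∧ ((¬d) → (¬ok)))) ∧ ((¬d) → (¬ok)))) ∧ ((¬d) → (¬ok))
So before the loop: (d → ((d → ((d → ((¬d) ∧ (¬ok))) ∧ ((¬d) → (¬ok)))) ∧ ((¬d) → (¬ok)))) ∧ ((¬d) → (¬ok))
Before u := ok → ok: (d → ((d → ((d → ((¬d) ∧ (¬ok))) ∧ ((¬d) → (¬ok)))) ∧ ((¬d) → (¬ok)))) ∧ ((¬d) → (¬ok))
Before skip: (d → ((d → ((d → ((¬d) ∧ (¬ok))) ∧ ((¬d) → (¬ok)))) ∧ ((¬d) → (¬ok)))) ∧ ((¬d) → (¬ok))
Answer: WP = (d → ((d → ((d → ((¬d) ∧ (¬ok))) ∧ ((¬d) → (¬ok)))) ∧ ((¬d) → (¬ok)))) ∧ ((¬d) → (¬ok))


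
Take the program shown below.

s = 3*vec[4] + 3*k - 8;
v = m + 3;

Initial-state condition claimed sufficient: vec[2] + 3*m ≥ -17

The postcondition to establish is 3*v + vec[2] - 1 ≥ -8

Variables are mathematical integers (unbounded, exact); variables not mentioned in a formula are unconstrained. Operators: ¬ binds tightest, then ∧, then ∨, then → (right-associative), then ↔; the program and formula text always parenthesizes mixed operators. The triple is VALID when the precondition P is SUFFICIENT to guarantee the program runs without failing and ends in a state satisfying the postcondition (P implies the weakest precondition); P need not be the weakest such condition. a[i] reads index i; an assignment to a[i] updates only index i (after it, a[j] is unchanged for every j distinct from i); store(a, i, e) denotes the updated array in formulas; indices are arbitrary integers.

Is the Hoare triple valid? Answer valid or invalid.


Working backward. After the program, the postcondition 3*v + vec[2] - 1 ≥ -8 must hold; in canonical form it is vec[2] + 3*v ≥ -7.
Before v := m + 3: vec[2] + 3*m ≥ -16
Before s := 3*vec[4] + 3*k - 8: vec[2] + 3*m ≥ -16
The weakest precondition is vec[2] + 3*m ≥ -16.
Check whether vec[2] + 3*m ≥ -17 implies it.
Countermodel: at the initial state m = 0, vec = {[2] = -17, elsewhere -17}, the precondition holds but the weakest precondition fails.
Answer: invalid


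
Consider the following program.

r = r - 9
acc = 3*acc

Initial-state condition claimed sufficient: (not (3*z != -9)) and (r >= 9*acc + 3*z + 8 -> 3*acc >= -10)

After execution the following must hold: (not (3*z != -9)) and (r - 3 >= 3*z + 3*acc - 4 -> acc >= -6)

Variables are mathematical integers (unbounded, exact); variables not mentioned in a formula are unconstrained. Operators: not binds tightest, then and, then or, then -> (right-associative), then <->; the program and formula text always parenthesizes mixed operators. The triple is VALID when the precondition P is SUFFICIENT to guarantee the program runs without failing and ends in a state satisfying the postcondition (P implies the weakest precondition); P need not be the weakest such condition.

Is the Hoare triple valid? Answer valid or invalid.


Working backward. After the program, the postcondition (not (3*z != -9)) and (r - 3 >= 3*z + 3*acc - 4 -> acc >= -6) must hold; in canonical form it is (not (3*z != -9)) and (r >= 3*acc + 3*z - 1 -> acc >= -6).
Before acc := 3*acc: (not (3*z != -9)) and (r >= 9*acc + 3*z - 1 -> 3*acc >= -6)
Before r := r - 9: (not (3*z != -9)) and (r >= 9*acc + 3*z + 8 -> 3*acc >= -6)
The weakest precondition is (not (3*z != -9)) and (r >= 9*acc + 3*z + 8 -> 3*acc >= -6).
Check whether (not (3*z != -9)) and (r >= 9*acc + 3*z + 8 -> 3*acc >= -10) implies it.
Countermodel: at the initial state acc = -3, r = -28, z = -3, the precondition holds but the weakest precondition fails.
Answer: invalid


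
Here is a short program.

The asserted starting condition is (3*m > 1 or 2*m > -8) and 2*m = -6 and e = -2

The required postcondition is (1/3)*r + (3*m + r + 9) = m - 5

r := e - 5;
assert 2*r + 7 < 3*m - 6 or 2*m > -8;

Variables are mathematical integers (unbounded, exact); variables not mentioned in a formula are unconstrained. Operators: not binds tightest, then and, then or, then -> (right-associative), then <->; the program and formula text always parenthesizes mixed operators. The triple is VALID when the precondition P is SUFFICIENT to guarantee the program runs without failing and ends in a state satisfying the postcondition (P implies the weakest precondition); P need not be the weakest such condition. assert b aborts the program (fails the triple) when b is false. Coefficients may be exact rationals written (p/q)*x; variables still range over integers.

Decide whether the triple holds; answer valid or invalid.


Working backward. After the program, the postcondition (1/3)*r + (3*m + r + 9) = m - 5 must hold; in canonical form it is 2*m + (4/3)*r = -14.
Before assert 2*r + 7 < 3*m - 6 or 2*m > -8: (2*r < 3*m - 13 or 2*m > -8) and 2*m + (4/3)*r = -14
Before r := e - 5: (2*e < 3*m - 3 or 2*m > -8) and (4/3)*e + 2*m = -22/3
The weakest precondition is (2*e < 3*m - 3 or 2*m > -8) and (4/3)*e + 2*m = -22/3.
Check whether (3*m > 1 or 2*m > -8) and 2*m = -6 and e = -2 implies it.
Countermodel: at the initial state e = -2, m = -3, the precondition holds but the weakest precondition fails.
Answer: invalid


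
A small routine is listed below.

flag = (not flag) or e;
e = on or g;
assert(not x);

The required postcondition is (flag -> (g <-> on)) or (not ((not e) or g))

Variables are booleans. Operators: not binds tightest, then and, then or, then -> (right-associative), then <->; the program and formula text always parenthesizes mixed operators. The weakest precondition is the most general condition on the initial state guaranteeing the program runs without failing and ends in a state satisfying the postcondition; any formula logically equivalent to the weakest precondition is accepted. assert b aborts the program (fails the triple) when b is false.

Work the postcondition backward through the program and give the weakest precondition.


Working backward. After the program, (flag -> (g <-> on)) or (not ((not e) or g)) must hold.
Before assert not x: (not x) and ((flag -> (g <-> on)) or (not ((not e) or g)))
Before e := on or g: (not x) and ((flag -> (g <-> on)) or (not ((not (on or g)) or g)))
Before flag := (not flag) or e: (not x) and ((((not flag) or e) -> (g <-> on)) or (not ((not (on or g)) or g)))
Answer: WP = (not x) and ((((not flag) or e) -> (g <-> on)) or (not ((not (on or g)) or g)))


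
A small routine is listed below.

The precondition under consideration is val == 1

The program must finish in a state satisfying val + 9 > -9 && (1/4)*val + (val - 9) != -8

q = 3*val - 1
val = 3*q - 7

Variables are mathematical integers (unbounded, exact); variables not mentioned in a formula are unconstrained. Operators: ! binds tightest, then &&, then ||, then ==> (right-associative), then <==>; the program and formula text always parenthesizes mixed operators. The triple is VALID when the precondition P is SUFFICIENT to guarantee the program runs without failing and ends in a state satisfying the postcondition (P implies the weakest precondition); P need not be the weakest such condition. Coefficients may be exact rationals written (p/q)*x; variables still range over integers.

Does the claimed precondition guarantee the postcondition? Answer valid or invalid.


Working backward. After the program, the postcondition val + 9 > -9 && (1/4)*val + (val - 9) != -8 must hold; in canonical form it is val > -18 && (5/4)*val != 1.
Before val := 3*q - 7: 3*q > -11 && (15/4)*q != 39/4
Before q := 3*val - 1: 9*val > -8 && (45/4)*val != 27/2
The weakest precondition is 9*val > -8 && (45/4)*val != 27/2.
Check whether val == 1 implies it.
Every state satisfying the precondition satisfies the weakest precondition: the implication holds.
Answer: valid


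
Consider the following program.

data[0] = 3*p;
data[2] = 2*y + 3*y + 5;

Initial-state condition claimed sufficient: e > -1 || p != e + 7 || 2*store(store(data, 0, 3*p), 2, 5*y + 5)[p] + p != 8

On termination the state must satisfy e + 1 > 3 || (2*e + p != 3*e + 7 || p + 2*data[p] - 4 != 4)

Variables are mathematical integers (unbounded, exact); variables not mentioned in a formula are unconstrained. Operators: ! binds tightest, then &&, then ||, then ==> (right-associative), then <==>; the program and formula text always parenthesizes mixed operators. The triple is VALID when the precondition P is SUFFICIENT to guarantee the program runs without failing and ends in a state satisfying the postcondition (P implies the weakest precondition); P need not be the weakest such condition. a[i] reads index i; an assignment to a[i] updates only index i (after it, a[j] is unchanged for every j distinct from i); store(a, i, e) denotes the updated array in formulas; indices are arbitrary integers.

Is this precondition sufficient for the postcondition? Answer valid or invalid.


Working backward. After the program, the postcondition e + 1 > 3 || (2*e + p != 3*e + 7 || p + 2*data[p] - 4 != 4) must hold; in canonical form it is e > 2 || p != e + 7 || 2*data[p] + p != 8.
Before data[2] := 2*y + 3*y + 5: e > 2 || p != e + 7 || 2*store(data, 2, 5*y + 5)[p] + p != 8
Before data[0] := 3*p: e > 2 || p != e + 7 || 2*store(store(data, 0, 3*p), 2, 5*y + 5)[p] + p != 8
The weakest precondition is e > 2 || p != e + 7 || 2*store(store(data, 0, 3*p), 2, 5*y + 5)[p] + p != 8.
Check whether e > -1 || p != e + 7 || 2*store(store(data, 0, 3*p), 2, 5*y + 5)[p] + p != 8 implies it.
Countermodel: at the initial state data = {[0] = 2, [2] = 2, [8] = 0, elsewhere 2}, e = 1, p = 8, y = 0, the precondition holds but the weakest precondition fails.
Answer: invalid


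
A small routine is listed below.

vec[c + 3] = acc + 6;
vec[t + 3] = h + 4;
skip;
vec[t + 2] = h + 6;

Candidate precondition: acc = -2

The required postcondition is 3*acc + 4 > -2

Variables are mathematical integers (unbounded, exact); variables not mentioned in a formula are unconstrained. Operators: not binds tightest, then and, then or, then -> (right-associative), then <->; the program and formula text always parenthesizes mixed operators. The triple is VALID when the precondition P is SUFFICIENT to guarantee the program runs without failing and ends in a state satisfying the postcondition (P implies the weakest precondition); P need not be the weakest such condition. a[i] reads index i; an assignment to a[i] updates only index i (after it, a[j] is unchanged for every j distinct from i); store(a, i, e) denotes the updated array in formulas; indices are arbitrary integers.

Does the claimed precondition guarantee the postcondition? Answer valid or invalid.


Working backward. After the program, the postcondition 3*acc + 4 > -2 must hold; in canonical form it is 3*acc > -6.
Before vec[t + 2] := h + 6: 3*acc > -6
Before skip: 3*acc > -6
Before vec[t + 3] := h + 4: 3*acc > -6
Before vec[c + 3] := acc + 6: 3*acc > -6
The weakest precondition is 3*acc > -6.
Check whether acc = -2 implies it.
Countermodel: at the initial state acc = -2, the precondition holds but the weakest precondition fails.
Answer: invalid


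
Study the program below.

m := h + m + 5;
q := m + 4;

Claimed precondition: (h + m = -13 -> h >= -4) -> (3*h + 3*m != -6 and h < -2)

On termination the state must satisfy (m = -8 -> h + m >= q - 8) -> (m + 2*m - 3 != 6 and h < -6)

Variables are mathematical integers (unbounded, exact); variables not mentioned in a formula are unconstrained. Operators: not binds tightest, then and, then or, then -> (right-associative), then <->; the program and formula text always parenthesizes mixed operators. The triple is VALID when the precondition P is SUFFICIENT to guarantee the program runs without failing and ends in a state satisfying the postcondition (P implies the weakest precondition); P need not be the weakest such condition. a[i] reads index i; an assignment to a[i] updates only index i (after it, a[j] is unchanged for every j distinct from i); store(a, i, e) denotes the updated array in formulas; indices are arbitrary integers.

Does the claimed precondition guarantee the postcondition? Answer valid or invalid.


Working backward. After the program, the postcondition (m = -8 -> h + m >= q - 8) -> (m + 2*m - 3 != 6 and h < -6) must hold; in canonical form it is (m = -8 -> h + m >= q - 8) -> (3*m != 9 and h < -6).
Before q := m + 4: (m = -8 -> h >= -4) -> (3*m != 9 and h < -6)
Before m := h + m + 5: (h + m = -13 -> h >= -4) -> (3*h + 3*m != -6 and h < -6)
The weakest precondition is (h + m = -13 -> h >= -4) -> (3*h + 3*m != -6 and h < -6).
Check whether (h + m = -13 -> h >= -4) -> (3*h + 3*m != -6 and h < -2) implies it.
Countermodel: at the initial state h = -5, m = 0, the precondition holds but the weakest precondition fails.
Answer: invalid


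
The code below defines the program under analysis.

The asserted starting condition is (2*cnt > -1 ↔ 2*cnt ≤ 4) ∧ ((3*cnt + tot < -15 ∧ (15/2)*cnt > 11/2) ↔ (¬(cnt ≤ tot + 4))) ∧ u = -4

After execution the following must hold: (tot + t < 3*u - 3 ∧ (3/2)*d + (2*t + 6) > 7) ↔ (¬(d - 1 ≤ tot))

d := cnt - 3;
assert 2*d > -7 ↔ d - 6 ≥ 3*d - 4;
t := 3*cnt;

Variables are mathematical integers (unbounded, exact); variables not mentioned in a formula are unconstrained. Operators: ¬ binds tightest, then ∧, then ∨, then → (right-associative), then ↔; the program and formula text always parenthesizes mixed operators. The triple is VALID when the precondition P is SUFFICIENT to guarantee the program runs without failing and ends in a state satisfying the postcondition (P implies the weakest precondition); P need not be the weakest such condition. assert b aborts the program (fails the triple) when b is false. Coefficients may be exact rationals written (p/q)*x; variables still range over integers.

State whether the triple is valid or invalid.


Working backward. After the program, the postcondition (tot + t < 3*u - 3 ∧ (3/2)*d + (2*t + 6) > 7) ↔ (¬(d - 1 ≤ tot)) must hold; in canonical form it is (t + tot < 3*u - 3 ∧ (3/2)*d + 2*t > 1) ↔ (¬(d ≤ tot + 1)).
Before t := 3*cnt: (3*cnt + tot < 3*u - 3 ∧ 6*cnt + (3/2)*d > 1) ↔ (¬(d ≤ tot + 1))
Before assert 2*d > -7 ↔ d - 6 ≥ 3*d - 4: (2*d > -7 ↔ 2*d ≤ -2) ∧ ((3*cnt + tot < 3*u - 3 ∧ 6*cnt + (3/2)*d > 1) ↔ (¬(d ≤ tot + 1)))
Before d := cnt - 3: (2*cnt > -1 ↔ 2*cnt ≤ 4) ∧ ((3*cnt + tot < 3*u - 3 ∧ (15/2)*cnt > 11/2) ↔ (¬(cnt ≤ tot + 4)))
The weakest precondition is (2*cnt > -1 ↔ 2*cnt ≤ 4) ∧ ((3*cnt + tot < 3*u - 3 ∧ (15/2)*cnt > 11/2) ↔ (¬(cnt ≤ tot + 4))).
Check whether (2*cnt > -1 ↔ 2*cnt ≤ 4) ∧ ((3*cnt + tot < -15 ∧ (15/2)*cnt > 11/2) ↔ (¬(cnt ≤ tot + 4))) ∧ u = -4 implies it.
Every state satisfying the precondition satisfies the weakest precondition: the implication holds.
Answer: valid


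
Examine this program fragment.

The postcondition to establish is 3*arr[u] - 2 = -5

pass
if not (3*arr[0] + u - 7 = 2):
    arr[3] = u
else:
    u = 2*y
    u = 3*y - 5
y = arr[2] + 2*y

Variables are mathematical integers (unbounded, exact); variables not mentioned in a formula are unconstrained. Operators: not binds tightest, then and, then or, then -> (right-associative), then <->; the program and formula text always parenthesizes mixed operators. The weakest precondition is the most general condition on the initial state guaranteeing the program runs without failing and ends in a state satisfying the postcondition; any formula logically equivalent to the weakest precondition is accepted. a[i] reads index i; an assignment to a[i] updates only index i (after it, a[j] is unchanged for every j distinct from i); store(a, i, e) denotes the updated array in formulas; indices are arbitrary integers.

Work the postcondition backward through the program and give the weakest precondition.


Working backward. After the program, the postcondition 3*arr[u] - 2 = -5 must hold; in canonical form it is 3*arr[u] = -3.
Before y := arr[2] + 2*y: 3*arr[u] = -3
Then branch requires 3*store(arr, 3, u)[u] = -3; else branch requires 3*arr[3*y - 5] = -3.
Before the if: ((not (3*arr[0] + u = 9)) -> 3*store(arr, 3, u)[u] = -3) and (3*arr[0] + u = 9 -> 3*arr[3*y - 5] = -3)
Before skip: ((not (3*arr[0] + u = 9)) -> 3*store(arr, 3, u)[u] = -3) and (3*arr[0] + u = 9 -> 3*arr[3*y - 5] = -3)
Answer: WP = ((not (3*arr[0] + u = 9)) -> 3*store(arr, 3, u)[u] = -3) and (3*arr[0] + u = 9 -> 3*arr[3*y - 5] = -3)


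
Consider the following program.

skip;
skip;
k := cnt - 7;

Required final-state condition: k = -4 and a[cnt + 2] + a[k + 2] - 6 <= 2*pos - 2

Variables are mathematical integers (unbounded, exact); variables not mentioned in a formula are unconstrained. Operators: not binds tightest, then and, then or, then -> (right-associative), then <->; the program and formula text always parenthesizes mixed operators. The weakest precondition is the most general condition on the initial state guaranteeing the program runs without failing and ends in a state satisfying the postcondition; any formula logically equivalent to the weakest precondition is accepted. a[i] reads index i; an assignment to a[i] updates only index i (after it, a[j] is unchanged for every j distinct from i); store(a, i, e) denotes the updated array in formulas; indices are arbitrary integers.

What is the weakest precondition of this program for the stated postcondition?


Working backward. After the program, the postcondition k = -4 and a[cnt + 2] + a[k + 2] - 6 <= 2*pos - 2 must hold; in canonical form it is k = -4 and a[cnt + 2] + a[k + 2] <= 2*pos + 4.
Before k := cnt - 7: cnt = 3 and a[cnt + 2] + a[cnt - 5] <= 2*pos + 4
Before skip: cnt = 3 and a[cnt + 2] + a[cnt - 5] <= 2*pos + 4
Before skip: cnt = 3 and a[cnt + 2] + a[cnt - 5] <= 2*pos + 4
Answer: WP = cnt = 3 and a[cnt + 2] + a[cnt - 5] <= 2*pos + 4


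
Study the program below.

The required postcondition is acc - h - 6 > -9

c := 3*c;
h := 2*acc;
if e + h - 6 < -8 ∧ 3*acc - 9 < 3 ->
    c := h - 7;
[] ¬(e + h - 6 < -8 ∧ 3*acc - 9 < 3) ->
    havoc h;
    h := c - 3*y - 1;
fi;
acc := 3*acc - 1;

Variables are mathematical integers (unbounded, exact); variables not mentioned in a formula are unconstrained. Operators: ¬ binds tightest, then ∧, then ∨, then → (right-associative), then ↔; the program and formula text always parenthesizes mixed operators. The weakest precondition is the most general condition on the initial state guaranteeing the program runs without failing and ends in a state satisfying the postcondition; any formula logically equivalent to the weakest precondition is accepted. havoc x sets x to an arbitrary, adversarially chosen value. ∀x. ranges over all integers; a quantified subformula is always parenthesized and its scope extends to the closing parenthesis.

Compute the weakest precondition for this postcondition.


Working backward. After the program, the postcondition acc - h - 6 > -9 must hold; in canonical form it is acc > h - 3.
Before acc := 3*acc - 1: 3*acc > h - 2
Then branch requires 3*acc > h - 2; else branch requires 3*acc + 3*y > c - 3.
Before the if: ((e + h < -2 ∧ 3*acc < 12) → 3*acc > h - 2) ∧ ((¬(e + h < -2 ∧ 3*acc < 12)) → 3*acc + 3*y > c - 3)
Before h := 2*acc: ((2*acc + e < -2 ∧ 3*acc < 12) → acc > -2) ∧ ((¬(2*acc + e < -2 ∧ 3*acc < 12)) → 3*acc + 3*y > c - 3)
Before c := 3*c: ((2*acc + e < -2 ∧ 3*acc < 12) → acc > -2) ∧ ((¬(2*acc + e < -2 ∧ 3*acc < 12)) → 3*acc + 3*y > 3*c - 3)
Answer: WP = ((2*acc + e < -2 ∧ 3*acc < 12) → acc > -2) ∧ ((¬(2*acc + e < -2 ∧ 3*acc < 12)) → 3*acc + 3*y > 3*c - 3)


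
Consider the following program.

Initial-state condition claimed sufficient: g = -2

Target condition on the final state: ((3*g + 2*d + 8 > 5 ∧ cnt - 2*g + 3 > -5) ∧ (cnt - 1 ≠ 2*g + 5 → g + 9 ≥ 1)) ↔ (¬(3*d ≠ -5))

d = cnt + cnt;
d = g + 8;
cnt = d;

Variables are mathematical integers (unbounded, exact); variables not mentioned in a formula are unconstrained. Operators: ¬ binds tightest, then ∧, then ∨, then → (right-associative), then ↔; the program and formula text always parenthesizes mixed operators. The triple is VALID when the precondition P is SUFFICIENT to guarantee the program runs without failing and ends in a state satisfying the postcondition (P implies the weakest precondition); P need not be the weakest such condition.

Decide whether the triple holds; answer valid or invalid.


Working backward. After the program, the postcondition ((3*g + 2*d + 8 > 5 ∧ cnt - 2*g + 3 > -5) ∧ (cnt - 1 ≠ 2*g + 5 → g + 9 ≥ 1)) ↔ (¬(3*d ≠ -5)) must hold; in canonical form it is (2*d + 3*g > -3 ∧ cnt > 2*g - 8 ∧ (cnt ≠ 2*g + 6 → g ≥ -8)) ↔ (¬(3*d ≠ -5)).
Before cnt := d: (2*d + 3*g > -3 ∧ d > 2*g - 8 ∧ (d ≠ 2*g + 6 → g ≥ -8)) ↔ (¬(3*d ≠ -5))
Before d := g + 8: (5*g > -19 ∧ g < 16 ∧ (g ≠ 2 → g ≥ -8)) ↔ (¬(3*g ≠ -29))
Before d := cnt + cnt: (5*g > -19 ∧ g < 16 ∧ (g ≠ 2 → g ≥ -8)) ↔ (¬(3*g ≠ -29))
The weakest precondition is (5*g > -19 ∧ g < 16 ∧ (g ≠ 2 → g ≥ -8)) ↔ (¬(3*g ≠ -29)).
Check whether g = -2 implies it.
Countermodel: at the initial state g = -2, the precondition holds but the weakest precondition fails.
Answer: invalid
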